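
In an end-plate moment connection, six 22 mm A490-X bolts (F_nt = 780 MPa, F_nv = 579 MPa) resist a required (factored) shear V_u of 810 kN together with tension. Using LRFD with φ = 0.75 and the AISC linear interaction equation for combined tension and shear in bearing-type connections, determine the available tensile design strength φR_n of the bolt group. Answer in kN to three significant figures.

A_b = π·22²/4 = 380.1 mm²; f_rv = 810 × 1000 / (6 × 380.1) = 355.1 MPa.
F'_nt = 1.3 F_nt − (F_nt / φF_nv) f_rv = 1.3·780 − (780/(0.75·579))·355.1 = 376.1 MPa, capped at F_nt → F'_nt = 376.1 MPa.
R_n = F'_nt · A_b · n = 376.1 × 380.1 × 6 / 1000 = 857.8 kN.
Design strength φR_n = 0.75 × 857.8 = 643 kN.

643 kN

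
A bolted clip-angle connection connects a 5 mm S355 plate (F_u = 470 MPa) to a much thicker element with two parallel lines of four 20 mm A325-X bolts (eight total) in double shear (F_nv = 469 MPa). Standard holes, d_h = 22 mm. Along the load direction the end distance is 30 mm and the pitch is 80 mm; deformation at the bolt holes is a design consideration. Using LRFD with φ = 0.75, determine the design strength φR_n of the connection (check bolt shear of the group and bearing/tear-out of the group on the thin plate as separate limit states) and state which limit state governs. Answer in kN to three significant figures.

Bolt shear: A_b = π·20²/4 = 314.2 mm²; R_n = 469 × 314.2 × 8 × 2 / 1000 = 2357 kN → 0.75 × 2357 = 1770 kN.
Bearing (1.2 l_c t F_u ≤ 2.4 d t F_u): upper limit = 2.4·20·5·470 / 1000 = 112.8 kN.
  Edge l_c = 30 − 22/2 = 19 → r_n = 53.58 kN; interior l_c = 80 − 22 = 58 → r_n = 112.8 kN.
  R_n,bearing = 2·53.58 + 6·112.8 = 784 kN → 0.75 × 784 = 588 kN.
Bearing governs: 588 kN.

588 kN (bearing governs)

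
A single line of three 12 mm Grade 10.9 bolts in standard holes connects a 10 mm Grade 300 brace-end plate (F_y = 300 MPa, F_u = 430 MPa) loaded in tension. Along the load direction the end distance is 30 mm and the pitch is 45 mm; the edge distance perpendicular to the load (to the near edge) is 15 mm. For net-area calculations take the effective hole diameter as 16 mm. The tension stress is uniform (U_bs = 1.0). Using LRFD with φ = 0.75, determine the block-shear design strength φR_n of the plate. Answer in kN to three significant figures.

177 kN

Shear plane L_v = 30 + 2·45 = 120 mm; A_gv = 120 × 10 = 1200 mm².
A_nv = (120 − 2.5·16) × 10 = 800 mm².
A_nt = (15 − 0.5·16) × 10 = 70 mm².
0.6 F_u A_nv = 206.4 kN; 0.6 F_y A_gv = 216 kN → shear rupture governs the shear term.
R_n = 206.4 + 1.0 × 430 × 70 / 1000 = 236.5 kN.
Design strength φR_n = 0.75 × 236.5 = 177 kN.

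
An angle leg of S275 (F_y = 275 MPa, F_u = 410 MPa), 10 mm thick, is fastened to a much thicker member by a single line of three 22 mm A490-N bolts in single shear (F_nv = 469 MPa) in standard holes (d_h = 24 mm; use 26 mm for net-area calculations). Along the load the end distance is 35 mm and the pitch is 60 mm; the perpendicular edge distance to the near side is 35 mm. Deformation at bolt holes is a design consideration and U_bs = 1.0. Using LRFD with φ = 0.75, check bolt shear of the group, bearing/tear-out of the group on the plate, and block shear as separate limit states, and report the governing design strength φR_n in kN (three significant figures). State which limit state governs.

Bolt shear: A_b = π·22²/4 = 380.1 mm²; R_n = 469 × 380.1 × 3 × 1 / 1000 = 534.8 kN → 0.75 × 534.8 = 401 kN.
Bearing: edge l_c = 23, r_n = 113.2 kN; interior l_c = 36, r_n = 177.1 kN; R_n = 113.2 + 2·177.1 = 467.4 kN → 351 kN.
Block shear: A_gv = 1550, A_nv = 900, A_nt = 220 mm²; R_n = min(0.6F_uA_nv, 0.6F_yA_gv) + U_bs·F_u·A_nt = 311.6 kN → 234 kN.
Block shear governs: 234 kN.

234 kN (block shear governs)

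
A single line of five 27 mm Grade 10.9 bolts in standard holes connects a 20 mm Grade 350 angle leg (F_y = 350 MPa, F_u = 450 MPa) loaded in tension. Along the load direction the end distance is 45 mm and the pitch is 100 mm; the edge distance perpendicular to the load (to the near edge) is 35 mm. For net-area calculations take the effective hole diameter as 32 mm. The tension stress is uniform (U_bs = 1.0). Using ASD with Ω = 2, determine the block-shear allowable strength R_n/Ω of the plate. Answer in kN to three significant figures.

898 kN

Shear plane L_v = 45 + 4·100 = 445 mm; A_gv = 445 × 20 = 8900 mm².
A_nv = (445 − 4.5·32) × 20 = 6020 mm².
A_nt = (35 − 0.5·32) × 20 = 380 mm².
0.6 F_u A_nv = 1625 kN; 0.6 F_y A_gv = 1869 kN → shear rupture governs the shear term.
R_n = 1625 + 1.0 × 450 × 380 / 1000 = 1796 kN.
Allowable strength R_n/Ω = 1796 / 2 = 898 kN.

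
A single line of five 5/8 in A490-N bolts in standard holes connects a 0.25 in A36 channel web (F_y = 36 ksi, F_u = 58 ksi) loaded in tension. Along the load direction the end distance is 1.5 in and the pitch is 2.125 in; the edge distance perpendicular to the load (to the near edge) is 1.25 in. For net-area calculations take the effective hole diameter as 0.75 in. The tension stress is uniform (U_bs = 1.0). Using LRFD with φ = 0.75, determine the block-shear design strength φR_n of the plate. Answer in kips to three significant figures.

50 kips

Shear plane L_v = 1.5 + 4·2.125 = 10 in; A_gv = 10 × 0.25 = 2.5 in².
A_nv = (10 − 4.5·0.75) × 0.25 = 1.656 in².
A_nt = (1.25 − 0.5·0.75) × 0.25 = 0.2188 in².
0.6 F_u A_nv = 57.64 kips; 0.6 F_y A_gv = 54 kips → shear yielding governs the shear term.
R_n = 54 + 1.0 × 58 × 0.2188 = 66.69 kips.
Design strength φR_n = 0.75 × 66.69 = 50 kips.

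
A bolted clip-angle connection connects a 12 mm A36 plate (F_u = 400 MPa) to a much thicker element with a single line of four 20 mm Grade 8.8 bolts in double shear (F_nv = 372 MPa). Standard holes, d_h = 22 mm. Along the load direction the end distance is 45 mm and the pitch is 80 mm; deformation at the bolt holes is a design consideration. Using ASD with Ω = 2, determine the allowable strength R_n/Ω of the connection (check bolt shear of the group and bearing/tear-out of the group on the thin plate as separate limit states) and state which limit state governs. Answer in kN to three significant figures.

Bolt shear: A_b = π·20²/4 = 314.2 mm²; R_n = 372 × 314.2 × 4 × 2 / 1000 = 934.9 kN → 934.9 / 2 = 467 kN.
Bearing (1.2 l_c t F_u ≤ 2.4 d t F_u): upper limit = 2.4·20·12·400 / 1000 = 230.4 kN.
  Edge l_c = 45 − 22/2 = 34 → r_n = 195.8 kN; interior l_c = 80 − 22 = 58 → r_n = 230.4 kN.
  R_n,bearing = 1·195.8 + 3·230.4 = 887 kN → 887 / 2 = 444 kN.
Bearing governs: 444 kN.

444 kN (bearing governs)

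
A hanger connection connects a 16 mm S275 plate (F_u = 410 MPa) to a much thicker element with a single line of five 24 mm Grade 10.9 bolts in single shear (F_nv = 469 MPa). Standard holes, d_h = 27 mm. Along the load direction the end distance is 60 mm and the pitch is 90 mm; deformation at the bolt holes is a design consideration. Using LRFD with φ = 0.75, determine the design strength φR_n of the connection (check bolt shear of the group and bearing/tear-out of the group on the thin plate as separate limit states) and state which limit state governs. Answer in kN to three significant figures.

796 kN (bolt shear governs)

Bolt shear: A_b = π·24²/4 = 452.4 mm²; R_n = 469 × 452.4 × 5 × 1 / 1000 = 1061 kN → 0.75 × 1061 = 796 kN.
Bearing (1.2 l_c t F_u ≤ 2.4 d t F_u): upper limit = 2.4·24·16·410 / 1000 = 377.9 kN.
  Edge l_c = 60 − 27/2 = 46.5 → r_n = 366 kN; interior l_c = 90 − 27 = 63 → r_n = 377.9 kN.
  R_n,bearing = 1·366 + 4·377.9 = 1877 kN → 0.75 × 1877 = 1410 kN.
Bolt shear governs: 796 kN.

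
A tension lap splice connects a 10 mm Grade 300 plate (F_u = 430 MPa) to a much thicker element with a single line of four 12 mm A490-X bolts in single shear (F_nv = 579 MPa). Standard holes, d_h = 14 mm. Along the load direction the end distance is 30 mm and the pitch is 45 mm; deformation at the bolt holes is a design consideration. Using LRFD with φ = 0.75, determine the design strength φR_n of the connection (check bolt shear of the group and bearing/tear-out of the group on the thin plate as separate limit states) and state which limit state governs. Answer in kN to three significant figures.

Bolt shear: A_b = π·12²/4 = 113.1 mm²; R_n = 579 × 113.1 × 4 × 1 / 1000 = 261.9 kN → 0.75 × 261.9 = 196 kN.
Bearing (1.2 l_c t F_u ≤ 2.4 d t F_u): upper limit = 2.4·12·10·430 / 1000 = 123.8 kN.
  Edge l_c = 30 − 14/2 = 23 → r_n = 118.7 kN; interior l_c = 45 − 14 = 31 → r_n = 123.8 kN.
  R_n,bearing = 1·118.7 + 3·123.8 = 490.2 kN → 0.75 × 490.2 = 368 kN.
Bolt shear governs: 196 kN.

196 kN (bolt shear governs)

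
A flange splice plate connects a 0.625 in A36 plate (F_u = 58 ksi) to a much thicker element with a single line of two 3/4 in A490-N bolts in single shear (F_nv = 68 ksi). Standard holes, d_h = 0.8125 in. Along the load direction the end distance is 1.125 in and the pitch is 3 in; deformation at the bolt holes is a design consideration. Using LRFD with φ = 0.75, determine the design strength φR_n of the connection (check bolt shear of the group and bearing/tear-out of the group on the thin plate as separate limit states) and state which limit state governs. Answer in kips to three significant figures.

Bolt shear: A_b = π·0.75²/4 = 0.4418 in²; R_n = 68 × 0.4418 × 2 × 1 = 60.08 kips → 0.75 × 60.08 = 45.1 kips.
Bearing (1.2 l_c t F_u ≤ 2.4 d t F_u): upper limit = 2.4·0.75·0.625·58 = 65.25 kips.
  Edge l_c = 1.125 − 0.8125/2 = 0.7188 → r_n = 31.27 kips; interior l_c = 3 − 0.8125 = 2.188 → r_n = 65.25 kips.
  R_n,bearing = 1·31.27 + 1·65.25 = 96.52 kips → 0.75 × 96.52 = 72.4 kips.
Bolt shear governs: 45.1 kips.

45.1 kips (bolt shear governs)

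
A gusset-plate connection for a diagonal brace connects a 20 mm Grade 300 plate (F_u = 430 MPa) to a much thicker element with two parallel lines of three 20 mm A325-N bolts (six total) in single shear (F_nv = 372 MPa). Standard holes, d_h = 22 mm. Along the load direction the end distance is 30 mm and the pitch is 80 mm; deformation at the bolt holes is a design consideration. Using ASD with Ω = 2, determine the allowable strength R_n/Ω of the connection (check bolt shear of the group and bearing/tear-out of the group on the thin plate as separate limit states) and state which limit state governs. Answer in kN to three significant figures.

351 kN (bolt shear governs)

Bolt shear: A_b = π·20²/4 = 314.2 mm²; R_n = 372 × 314.2 × 6 × 1 / 1000 = 701.2 kN → 701.2 / 2 = 351 kN.
Bearing (1.2 l_c t F_u ≤ 2.4 d t F_u): upper limit = 2.4·20·20·430 / 1000 = 412.8 kN.
  Edge l_c = 30 − 22/2 = 19 → r_n = 196.1 kN; interior l_c = 80 − 22 = 58 → r_n = 412.8 kN.
  R_n,bearing = 2·196.1 + 4·412.8 = 2043 kN → 2043 / 2 = 1020 kN.
Bolt shear governs: 351 kN.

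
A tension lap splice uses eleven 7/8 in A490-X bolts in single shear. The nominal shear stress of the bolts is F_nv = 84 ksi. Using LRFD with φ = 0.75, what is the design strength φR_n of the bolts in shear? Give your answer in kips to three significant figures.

A_b = π × 0.875² / 4 = 0.6013 in².
R_n = F_nv · A_b · n · n_s = 84 × 0.6013 × 11 × 1 = 555.6 kips.
Design strength φR_n = 0.75 × 555.6 = 417 kips.

417 kips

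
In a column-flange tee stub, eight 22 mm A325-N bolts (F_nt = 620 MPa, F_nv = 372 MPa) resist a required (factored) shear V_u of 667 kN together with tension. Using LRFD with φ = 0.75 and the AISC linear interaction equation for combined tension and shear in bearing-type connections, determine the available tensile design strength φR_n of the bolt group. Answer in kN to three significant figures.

727 kN

A_b = π·22²/4 = 380.1 mm²; f_rv = 667 × 1000 / (8 × 380.1) = 219.3 MPa.
F'_nt = 1.3 F_nt − (F_nt / φF_nv) f_rv = 1.3·620 − (620/(0.75·372))·219.3 = 318.6 MPa, capped at F_nt → F'_nt = 318.6 MPa.
R_n = F'_nt · A_b · n = 318.6 × 380.1 × 8 / 1000 = 968.9 kN.
Design strength φR_n = 0.75 × 968.9 = 727 kN.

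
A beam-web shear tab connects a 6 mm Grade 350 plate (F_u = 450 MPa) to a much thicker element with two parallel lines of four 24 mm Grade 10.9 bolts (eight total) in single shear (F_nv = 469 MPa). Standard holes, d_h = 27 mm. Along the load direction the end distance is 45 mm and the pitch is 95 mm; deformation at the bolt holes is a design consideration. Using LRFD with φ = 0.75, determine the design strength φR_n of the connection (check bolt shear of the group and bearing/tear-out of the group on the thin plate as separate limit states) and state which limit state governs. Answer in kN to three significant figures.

Bolt shear: A_b = π·24²/4 = 452.4 mm²; R_n = 469 × 452.4 × 8 × 1 / 1000 = 1697 kN → 0.75 × 1697 = 1270 kN.
Bearing (1.2 l_c t F_u ≤ 2.4 d t F_u): upper limit = 2.4·24·6·450 / 1000 = 155.5 kN.
  Edge l_c = 45 − 27/2 = 31.5 → r_n = 102.1 kN; interior l_c = 95 − 27 = 68 → r_n = 155.5 kN.
  R_n,bearing = 2·102.1 + 6·155.5 = 1137 kN → 0.75 × 1137 = 853 kN.
Bearing governs: 853 kN.

853 kN (bearing governs)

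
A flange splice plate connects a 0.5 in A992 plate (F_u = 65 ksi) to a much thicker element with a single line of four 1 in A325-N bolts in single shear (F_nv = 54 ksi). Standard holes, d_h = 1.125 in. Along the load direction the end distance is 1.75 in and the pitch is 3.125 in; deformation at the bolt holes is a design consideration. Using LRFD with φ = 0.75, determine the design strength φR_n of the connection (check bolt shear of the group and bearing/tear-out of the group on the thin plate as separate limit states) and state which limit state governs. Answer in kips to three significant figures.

127 kips (bolt shear governs)

Bolt shear: A_b = π·1²/4 = 0.7854 in²; R_n = 54 × 0.7854 × 4 × 1 = 169.6 kips → 0.75 × 169.6 = 127 kips.
Bearing (1.2 l_c t F_u ≤ 2.4 d t F_u): upper limit = 2.4·1·0.5·65 = 78 kips.
  Edge l_c = 1.75 − 1.125/2 = 1.188 → r_n = 46.31 kips; interior l_c = 3.125 − 1.125 = 2 → r_n = 78 kips.
  R_n,bearing = 1·46.31 + 3·78 = 280.3 kips → 0.75 × 280.3 = 210 kips.
Bolt shear governs: 127 kips.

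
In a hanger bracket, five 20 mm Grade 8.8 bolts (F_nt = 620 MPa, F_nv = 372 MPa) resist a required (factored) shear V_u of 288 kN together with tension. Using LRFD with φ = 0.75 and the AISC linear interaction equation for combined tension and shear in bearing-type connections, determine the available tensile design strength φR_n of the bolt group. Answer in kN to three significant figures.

470 kN

A_b = π·20²/4 = 314.2 mm²; f_rv = 288 × 1000 / (5 × 314.2) = 183.3 MPa.
F'_nt = 1.3 F_nt − (F_nt / φF_nv) f_rv = 1.3·620 − (620/(0.75·372))·183.3 = 398.6 MPa, capped at F_nt → F'_nt = 398.6 MPa.
R_n = F'_nt · A_b · n = 398.6 × 314.2 × 5 / 1000 = 626.1 kN.
Design strength φR_n = 0.75 × 626.1 = 470 kN.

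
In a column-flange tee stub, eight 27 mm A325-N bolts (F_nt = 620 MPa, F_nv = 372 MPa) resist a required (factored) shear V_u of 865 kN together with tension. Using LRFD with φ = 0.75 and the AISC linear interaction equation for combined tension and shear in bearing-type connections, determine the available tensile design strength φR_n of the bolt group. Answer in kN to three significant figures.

1330 kN

A_b = π·27²/4 = 572.6 mm²; f_rv = 865 × 1000 / (8 × 572.6) = 188.8 MPa.
F'_nt = 1.3 F_nt − (F_nt / φF_nv) f_rv = 1.3·620 − (620/(0.75·372))·188.8 = 386.3 MPa, capped at F_nt → F'_nt = 386.3 MPa.
R_n = F'_nt · A_b · n = 386.3 × 572.6 × 8 / 1000 = 1770 kN.
Design strength φR_n = 0.75 × 1770 = 1330 kN.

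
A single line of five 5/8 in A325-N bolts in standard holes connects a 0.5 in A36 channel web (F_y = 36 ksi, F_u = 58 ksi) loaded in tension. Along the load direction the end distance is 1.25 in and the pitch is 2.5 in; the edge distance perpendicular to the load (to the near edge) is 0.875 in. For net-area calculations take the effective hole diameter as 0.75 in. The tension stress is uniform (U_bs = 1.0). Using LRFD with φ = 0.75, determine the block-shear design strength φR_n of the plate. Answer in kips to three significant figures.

102 kips

Shear plane L_v = 1.25 + 4·2.5 = 11.25 in; A_gv = 11.25 × 0.5 = 5.625 in².
A_nv = (11.25 − 4.5·0.75) × 0.5 = 3.938 in².
A_nt = (0.875 − 0.5·0.75) × 0.5 = 0.25 in².
0.6 F_u A_nv = 137 kips; 0.6 F_y A_gv = 121.5 kips → shear yielding governs the shear term.
R_n = 121.5 + 1.0 × 58 × 0.25 = 136 kips.
Design strength φR_n = 0.75 × 136 = 102 kips.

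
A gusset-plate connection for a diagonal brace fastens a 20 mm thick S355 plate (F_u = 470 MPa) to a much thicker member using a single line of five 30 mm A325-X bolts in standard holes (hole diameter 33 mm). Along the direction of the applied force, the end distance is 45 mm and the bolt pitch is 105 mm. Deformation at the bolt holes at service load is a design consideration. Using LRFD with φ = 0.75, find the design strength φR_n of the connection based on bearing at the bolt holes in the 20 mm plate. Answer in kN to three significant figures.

Per bolt r_n = 1.2 l_c t F_u ≤ 2.4 d t F_u; upper limit = 2.4 × 30 × 20 × 470 / 1000 = 676.8 kN.
Edge bolt: l_c = 45 − 33/2 = 28.5 mm → 1.2 × 28.5 × 20 × 470 / 1000 = 321.5 → r_n = 321.5 kN.
Interior bolts: l_c = 105 − 33 = 72 mm → 1.2 × 72 × 20 × 470 / 1000 = 812.2 → r_n = 676.8 kN.
R_n = 1 × 321.5 + 4 × 676.8 = 3029 kN.
Design strength φR_n = 0.75 × 3029 = 2270 kN.

2270 kN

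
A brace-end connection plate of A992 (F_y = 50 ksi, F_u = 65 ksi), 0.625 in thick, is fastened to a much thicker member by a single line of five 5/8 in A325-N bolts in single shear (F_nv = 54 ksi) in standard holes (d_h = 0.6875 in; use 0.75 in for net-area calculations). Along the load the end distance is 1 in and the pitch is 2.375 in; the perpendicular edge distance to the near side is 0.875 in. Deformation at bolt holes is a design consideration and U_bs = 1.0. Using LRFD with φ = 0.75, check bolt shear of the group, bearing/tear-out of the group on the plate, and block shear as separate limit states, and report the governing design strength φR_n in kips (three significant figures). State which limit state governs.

Bolt shear: A_b = π·0.625²/4 = 0.3068 in²; R_n = 54 × 0.3068 × 5 × 1 = 82.83 kips → 0.75 × 82.83 = 62.1 kips.
Bearing: edge l_c = 0.6562, r_n = 31.99 kips; interior l_c = 1.688, r_n = 60.94 kips; R_n = 31.99 + 4·60.94 = 275.7 kips → 207 kips.
Block shear: A_gv = 6.562, A_nv = 4.453, A_nt = 0.3125 in²; R_n = min(0.6F_uA_nv, 0.6F_yA_gv) + U_bs·F_u·A_nt = 194 kips → 145 kips.
Bolt shear governs: 62.1 kips.

62.1 kips (bolt shear governs)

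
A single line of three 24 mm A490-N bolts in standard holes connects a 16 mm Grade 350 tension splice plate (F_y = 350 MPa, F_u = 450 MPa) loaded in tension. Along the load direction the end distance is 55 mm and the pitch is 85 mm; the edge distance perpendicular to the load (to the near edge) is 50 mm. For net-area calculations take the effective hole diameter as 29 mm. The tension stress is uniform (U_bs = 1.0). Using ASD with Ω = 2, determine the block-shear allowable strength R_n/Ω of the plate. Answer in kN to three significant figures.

Shear plane L_v = 55 + 2·85 = 225 mm; A_gv = 225 × 16 = 3600 mm².
A_nv = (225 − 2.5·29) × 16 = 2440 mm².
A_nt = (50 − 0.5·29) × 16 = 568 mm².
0.6 F_u A_nv = 658.8 kN; 0.6 F_y A_gv = 756 kN → shear rupture governs the shear term.
R_n = 658.8 + 1.0 × 450 × 568 / 1000 = 914.4 kN.
Allowable strength R_n/Ω = 914.4 / 2 = 457 kN.

457 kN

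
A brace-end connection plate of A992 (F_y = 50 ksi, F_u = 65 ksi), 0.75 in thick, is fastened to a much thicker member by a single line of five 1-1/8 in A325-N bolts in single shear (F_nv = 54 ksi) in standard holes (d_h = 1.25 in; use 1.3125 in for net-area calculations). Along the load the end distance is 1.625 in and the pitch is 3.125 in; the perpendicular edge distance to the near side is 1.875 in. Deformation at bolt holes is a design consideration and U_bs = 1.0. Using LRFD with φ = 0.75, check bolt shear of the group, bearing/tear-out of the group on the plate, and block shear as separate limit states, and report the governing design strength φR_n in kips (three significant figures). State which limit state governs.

Bolt shear: A_b = π·1.125²/4 = 0.994 in²; R_n = 54 × 0.994 × 5 × 1 = 268.4 kips → 0.75 × 268.4 = 201 kips.
Bearing: edge l_c = 1, r_n = 58.5 kips; interior l_c = 1.875, r_n = 109.7 kips; R_n = 58.5 + 4·109.7 = 497.2 kips → 373 kips.
Block shear: A_gv = 10.59, A_nv = 6.164, A_nt = 0.9141 in²; R_n = min(0.6F_uA_nv, 0.6F_yA_gv) + U_bs·F_u·A_nt = 299.8 kips → 225 kips.
Bolt shear governs: 201 kips.

201 kips (bolt shear governs)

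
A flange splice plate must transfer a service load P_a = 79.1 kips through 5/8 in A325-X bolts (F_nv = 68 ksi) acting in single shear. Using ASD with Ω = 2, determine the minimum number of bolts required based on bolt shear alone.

8 bolts

A_b = π·0.625²/4 = 0.3068 in².
Per-bolt allowable strength R_n/Ω = 68 × 0.3068 × 1 / 2 = 10.43 kips.
n ≥ 79.1 / 10.43 = 7.583 → use 8 bolts.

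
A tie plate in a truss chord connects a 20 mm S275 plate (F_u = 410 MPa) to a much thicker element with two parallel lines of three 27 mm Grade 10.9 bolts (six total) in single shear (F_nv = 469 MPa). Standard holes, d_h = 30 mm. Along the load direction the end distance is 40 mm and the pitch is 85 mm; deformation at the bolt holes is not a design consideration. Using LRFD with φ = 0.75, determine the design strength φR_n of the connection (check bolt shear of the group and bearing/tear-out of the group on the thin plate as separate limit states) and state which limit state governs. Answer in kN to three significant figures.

1210 kN (bolt shear governs)

Bolt shear: A_b = π·27²/4 = 572.6 mm²; R_n = 469 × 572.6 × 6 × 1 / 1000 = 1611 kN → 0.75 × 1611 = 1210 kN.
Bearing (1.5 l_c t F_u ≤ 3.0 d t F_u): upper limit = 3.0·27·20·410 / 1000 = 664.2 kN.
  Edge l_c = 40 − 30/2 = 25 → r_n = 307.5 kN; interior l_c = 85 − 30 = 55 → r_n = 664.2 kN.
  R_n,bearing = 2·307.5 + 4·664.2 = 3272 kN → 0.75 × 3272 = 2450 kN.
Bolt shear governs: 1210 kN.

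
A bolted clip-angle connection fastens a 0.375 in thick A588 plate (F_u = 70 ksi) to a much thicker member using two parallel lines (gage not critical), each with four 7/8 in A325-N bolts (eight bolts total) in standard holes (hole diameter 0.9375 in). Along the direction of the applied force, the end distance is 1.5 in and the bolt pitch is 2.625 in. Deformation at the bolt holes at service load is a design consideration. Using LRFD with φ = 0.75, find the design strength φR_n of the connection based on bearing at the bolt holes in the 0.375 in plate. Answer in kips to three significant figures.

Per bolt r_n = 1.2 l_c t F_u ≤ 2.4 d t F_u; upper limit = 2.4 × 0.875 × 0.375 × 70 = 55.13 kips.
Edge bolt: l_c = 1.5 − 0.9375/2 = 1.031 in → 1.2 × 1.031 × 0.375 × 70 = 32.48 → r_n = 32.48 kips.
Interior bolts: l_c = 2.625 − 0.9375 = 1.688 in → 1.2 × 1.688 × 0.375 × 70 = 53.16 → r_n = 53.16 kips.
R_n = 2 × 32.48 + 6 × 53.16 = 383.9 kips.
Design strength φR_n = 0.75 × 383.9 = 288 kips.

288 kips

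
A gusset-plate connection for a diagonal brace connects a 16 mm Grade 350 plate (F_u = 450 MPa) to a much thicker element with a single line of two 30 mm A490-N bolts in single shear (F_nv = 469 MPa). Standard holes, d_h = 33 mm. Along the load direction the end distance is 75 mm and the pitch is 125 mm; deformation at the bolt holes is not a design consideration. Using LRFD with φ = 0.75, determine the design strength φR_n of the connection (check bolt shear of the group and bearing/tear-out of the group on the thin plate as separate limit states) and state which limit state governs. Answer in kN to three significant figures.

Bolt shear: A_b = π·30²/4 = 706.9 mm²; R_n = 469 × 706.9 × 2 × 1 / 1000 = 663 kN → 0.75 × 663 = 497 kN.
Bearing (1.5 l_c t F_u ≤ 3.0 d t F_u): upper limit = 3.0·30·16·450 / 1000 = 648 kN.
  Edge l_c = 75 − 33/2 = 58.5 → r_n = 631.8 kN; interior l_c = 125 − 33 = 92 → r_n = 648 kN.
  R_n,bearing = 1·631.8 + 1·648 = 1280 kN → 0.75 × 1280 = 960 kN.
Bolt shear governs: 497 kN.

497 kN (bolt shear governs)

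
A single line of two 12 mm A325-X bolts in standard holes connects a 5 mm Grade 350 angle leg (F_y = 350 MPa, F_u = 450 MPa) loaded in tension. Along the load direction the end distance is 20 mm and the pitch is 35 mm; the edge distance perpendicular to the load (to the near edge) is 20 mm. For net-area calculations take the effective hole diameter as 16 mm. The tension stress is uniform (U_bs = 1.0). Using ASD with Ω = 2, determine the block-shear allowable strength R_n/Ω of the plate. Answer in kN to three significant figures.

34.4 kN

Shear plane L_v = 20 + 1·35 = 55 mm; A_gv = 55 × 5 = 275 mm².
A_nv = (55 − 1.5·16) × 5 = 155 mm².
A_nt = (20 − 0.5·16) × 5 = 60 mm².
0.6 F_u A_nv = 41.85 kN; 0.6 F_y A_gv = 57.75 kN → shear rupture governs the shear term.
R_n = 41.85 + 1.0 × 450 × 60 / 1000 = 68.85 kN.
Allowable strength R_n/Ω = 68.85 / 2 = 34.4 kN.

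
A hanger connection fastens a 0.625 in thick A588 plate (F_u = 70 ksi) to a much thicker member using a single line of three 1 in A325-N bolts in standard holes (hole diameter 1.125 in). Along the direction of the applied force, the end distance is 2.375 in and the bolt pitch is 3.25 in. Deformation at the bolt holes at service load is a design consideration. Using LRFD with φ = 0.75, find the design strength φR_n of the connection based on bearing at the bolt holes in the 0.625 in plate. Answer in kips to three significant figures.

229 kips

Per bolt r_n = 1.2 l_c t F_u ≤ 2.4 d t F_u; upper limit = 2.4 × 1 × 0.625 × 70 = 105 kips.
Edge bolt: l_c = 2.375 − 1.125/2 = 1.812 in → 1.2 × 1.812 × 0.625 × 70 = 95.16 → r_n = 95.16 kips.
Interior bolts: l_c = 3.25 − 1.125 = 2.125 in → 1.2 × 2.125 × 0.625 × 70 = 111.6 → r_n = 105 kips.
R_n = 1 × 95.16 + 2 × 105 = 305.2 kips.
Design strength φR_n = 0.75 × 305.2 = 229 kips.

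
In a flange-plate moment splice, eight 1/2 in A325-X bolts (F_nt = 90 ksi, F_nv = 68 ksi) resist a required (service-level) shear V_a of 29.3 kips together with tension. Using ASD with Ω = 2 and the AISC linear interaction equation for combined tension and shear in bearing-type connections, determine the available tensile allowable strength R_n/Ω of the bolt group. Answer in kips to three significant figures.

A_b = π·0.5²/4 = 0.1963 in²; f_rv = 29.3 / (8 × 0.1963) = 18.65 ksi.
F'_nt = 1.3 F_nt − (Ω F_nt / F_nv) f_rv = 1.3·90 − (2·90/68)·18.65 = 67.62 ksi, capped at F_nt → F'_nt = 67.62 ksi.
R_n = F'_nt · A_b · n = 67.62 × 0.1963 × 8 = 106.2 kips.
Allowable strength R_n/Ω = 106.2 / 2 = 53.1 kips.

53.1 kips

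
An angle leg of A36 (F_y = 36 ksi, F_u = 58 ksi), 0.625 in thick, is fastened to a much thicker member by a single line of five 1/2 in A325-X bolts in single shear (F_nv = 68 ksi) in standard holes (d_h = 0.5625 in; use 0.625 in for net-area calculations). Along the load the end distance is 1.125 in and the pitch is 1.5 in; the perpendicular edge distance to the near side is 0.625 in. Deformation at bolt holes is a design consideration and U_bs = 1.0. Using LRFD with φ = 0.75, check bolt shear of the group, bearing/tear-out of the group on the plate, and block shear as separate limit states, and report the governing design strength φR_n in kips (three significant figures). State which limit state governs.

50.1 kips (bolt shear governs)

Bolt shear: A_b = π·0.5²/4 = 0.1963 in²; R_n = 68 × 0.1963 × 5 × 1 = 66.76 kips → 0.75 × 66.76 = 50.1 kips.
Bearing: edge l_c = 0.8438, r_n = 36.7 kips; interior l_c = 0.9375, r_n = 40.78 kips; R_n = 36.7 + 4·40.78 = 199.8 kips → 150 kips.
Block shear: A_gv = 4.453, A_nv = 2.695, A_nt = 0.1953 in²; R_n = min(0.6F_uA_nv, 0.6F_yA_gv) + U_bs·F_u·A_nt = 105.1 kips → 78.8 kips.
Bolt shear governs: 50.1 kips.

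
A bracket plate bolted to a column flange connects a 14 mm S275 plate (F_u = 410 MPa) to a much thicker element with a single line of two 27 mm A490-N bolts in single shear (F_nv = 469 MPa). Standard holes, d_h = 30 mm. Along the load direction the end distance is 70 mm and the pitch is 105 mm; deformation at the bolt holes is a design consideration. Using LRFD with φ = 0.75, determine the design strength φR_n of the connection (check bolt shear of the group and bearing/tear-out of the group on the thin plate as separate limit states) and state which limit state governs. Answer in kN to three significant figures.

Bolt shear: A_b = π·27²/4 = 572.6 mm²; R_n = 469 × 572.6 × 2 × 1 / 1000 = 537.1 kN → 0.75 × 537.1 = 403 kN.
Bearing (1.2 l_c t F_u ≤ 2.4 d t F_u): upper limit = 2.4·27·14·410 / 1000 = 372 kN.
  Edge l_c = 70 − 30/2 = 55 → r_n = 372 kN; interior l_c = 105 − 30 = 75 → r_n = 372 kN.
  R_n,bearing = 1·372 + 1·372 = 743.9 kN → 0.75 × 743.9 = 558 kN.
Bolt shear governs: 403 kN.

403 kN (bolt shear governs)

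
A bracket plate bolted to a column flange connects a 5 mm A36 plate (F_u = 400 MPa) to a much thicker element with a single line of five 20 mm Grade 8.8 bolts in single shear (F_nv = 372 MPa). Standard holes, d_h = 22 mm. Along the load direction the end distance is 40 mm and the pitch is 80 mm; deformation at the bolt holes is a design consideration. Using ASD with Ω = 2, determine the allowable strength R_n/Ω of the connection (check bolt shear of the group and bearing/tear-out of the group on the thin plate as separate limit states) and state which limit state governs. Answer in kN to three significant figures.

Bolt shear: A_b = π·20²/4 = 314.2 mm²; R_n = 372 × 314.2 × 5 × 1 / 1000 = 584.3 kN → 584.3 / 2 = 292 kN.
Bearing (1.2 l_c t F_u ≤ 2.4 d t F_u): upper limit = 2.4·20·5·400 / 1000 = 96 kN.
  Edge l_c = 40 − 22/2 = 29 → r_n = 69.6 kN; interior l_c = 80 − 22 = 58 → r_n = 96 kN.
  R_n,bearing = 1·69.6 + 4·96 = 453.6 kN → 453.6 / 2 = 227 kN.
Bearing governs: 227 kN.

227 kN (bearing governs)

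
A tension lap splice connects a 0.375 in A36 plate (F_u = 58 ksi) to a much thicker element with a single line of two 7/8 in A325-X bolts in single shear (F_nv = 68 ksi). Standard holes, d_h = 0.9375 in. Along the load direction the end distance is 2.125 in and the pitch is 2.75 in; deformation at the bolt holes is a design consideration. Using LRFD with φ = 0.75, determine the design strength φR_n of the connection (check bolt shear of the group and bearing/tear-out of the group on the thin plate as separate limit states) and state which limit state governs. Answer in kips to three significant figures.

Bolt shear: A_b = π·0.875²/4 = 0.6013 in²; R_n = 68 × 0.6013 × 2 × 1 = 81.78 kips → 0.75 × 81.78 = 61.3 kips.
Bearing (1.2 l_c t F_u ≤ 2.4 d t F_u): upper limit = 2.4·0.875·0.375·58 = 45.68 kips.
  Edge l_c = 2.125 − 0.9375/2 = 1.656 → r_n = 43.23 kips; interior l_c = 2.75 − 0.9375 = 1.812 → r_n = 45.68 kips.
  R_n,bearing = 1·43.23 + 1·45.68 = 88.9 kips → 0.75 × 88.9 = 66.7 kips.
Bolt shear governs: 61.3 kips.

61.3 kips (bolt shear governs)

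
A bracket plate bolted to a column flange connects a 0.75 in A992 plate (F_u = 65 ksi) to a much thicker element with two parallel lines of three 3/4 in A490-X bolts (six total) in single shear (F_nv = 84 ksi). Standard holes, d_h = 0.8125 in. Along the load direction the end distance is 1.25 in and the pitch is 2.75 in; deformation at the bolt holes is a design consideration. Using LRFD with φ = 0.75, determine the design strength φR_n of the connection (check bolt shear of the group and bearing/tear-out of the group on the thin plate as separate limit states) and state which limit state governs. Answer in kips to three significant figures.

167 kips (bolt shear governs)

Bolt shear: A_b = π·0.75²/4 = 0.4418 in²; R_n = 84 × 0.4418 × 6 × 1 = 222.7 kips → 0.75 × 222.7 = 167 kips.
Bearing (1.2 l_c t F_u ≤ 2.4 d t F_u): upper limit = 2.4·0.75·0.75·65 = 87.75 kips.
  Edge l_c = 1.25 − 0.8125/2 = 0.8438 → r_n = 49.36 kips; interior l_c = 2.75 − 0.8125 = 1.938 → r_n = 87.75 kips.
  R_n,bearing = 2·49.36 + 4·87.75 = 449.7 kips → 0.75 × 449.7 = 337 kips.
Bolt shear governs: 167 kips.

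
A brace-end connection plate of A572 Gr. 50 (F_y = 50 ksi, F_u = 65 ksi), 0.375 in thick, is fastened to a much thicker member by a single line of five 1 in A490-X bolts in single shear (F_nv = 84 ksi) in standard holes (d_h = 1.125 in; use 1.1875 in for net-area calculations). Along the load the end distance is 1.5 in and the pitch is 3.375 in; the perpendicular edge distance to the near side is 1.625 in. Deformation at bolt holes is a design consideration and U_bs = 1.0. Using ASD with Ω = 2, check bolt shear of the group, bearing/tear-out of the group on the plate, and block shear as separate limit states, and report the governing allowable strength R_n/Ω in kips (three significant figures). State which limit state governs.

Bolt shear: A_b = π·1²/4 = 0.7854 in²; R_n = 84 × 0.7854 × 5 × 1 = 329.9 kips → 329.9 / 2 = 165 kips.
Bearing: edge l_c = 0.9375, r_n = 27.42 kips; interior l_c = 2.25, r_n = 58.5 kips; R_n = 27.42 + 4·58.5 = 261.4 kips → 131 kips.
Block shear: A_gv = 5.625, A_nv = 3.621, A_nt = 0.3867 in²; R_n = min(0.6F_uA_nv, 0.6F_yA_gv) + U_bs·F_u·A_nt = 166.4 kips → 83.2 kips.
Block shear governs: 83.2 kips.

83.2 kips (block shear governs)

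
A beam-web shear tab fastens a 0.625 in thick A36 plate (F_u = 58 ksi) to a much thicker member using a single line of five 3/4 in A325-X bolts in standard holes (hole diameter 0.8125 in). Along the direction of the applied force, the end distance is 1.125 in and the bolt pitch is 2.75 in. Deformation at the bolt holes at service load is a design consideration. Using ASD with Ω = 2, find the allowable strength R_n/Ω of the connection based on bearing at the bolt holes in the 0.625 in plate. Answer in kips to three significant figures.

146 kips

Per bolt r_n = 1.2 l_c t F_u ≤ 2.4 d t F_u; upper limit = 2.4 × 0.75 × 0.625 × 58 = 65.25 kips.
Edge bolt: l_c = 1.125 − 0.8125/2 = 0.7188 in → 1.2 × 0.7188 × 0.625 × 58 = 31.27 → r_n = 31.27 kips.
Interior bolts: l_c = 2.75 − 0.8125 = 1.938 in → 1.2 × 1.938 × 0.625 × 58 = 84.28 → r_n = 65.25 kips.
R_n = 1 × 31.27 + 4 × 65.25 = 292.3 kips.
Allowable strength R_n/Ω = 292.3 / 2 = 146 kips.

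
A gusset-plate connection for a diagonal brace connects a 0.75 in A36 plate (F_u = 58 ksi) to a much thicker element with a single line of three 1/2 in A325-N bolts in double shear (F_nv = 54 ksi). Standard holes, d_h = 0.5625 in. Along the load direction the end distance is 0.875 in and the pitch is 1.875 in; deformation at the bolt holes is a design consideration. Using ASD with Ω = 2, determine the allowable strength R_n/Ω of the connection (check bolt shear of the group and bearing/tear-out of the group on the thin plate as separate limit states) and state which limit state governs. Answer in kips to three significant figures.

31.8 kips (bolt shear governs)

Bolt shear: A_b = π·0.5²/4 = 0.1963 in²; R_n = 54 × 0.1963 × 3 × 2 = 63.62 kips → 63.62 / 2 = 31.8 kips.
Bearing (1.2 l_c t F_u ≤ 2.4 d t F_u): upper limit = 2.4·0.5·0.75·58 = 52.2 kips.
  Edge l_c = 0.875 − 0.5625/2 = 0.5938 → r_n = 30.99 kips; interior l_c = 1.875 − 0.5625 = 1.312 → r_n = 52.2 kips.
  R_n,bearing = 1·30.99 + 2·52.2 = 135.4 kips → 135.4 / 2 = 67.7 kips.
Bolt shear governs: 31.8 kips.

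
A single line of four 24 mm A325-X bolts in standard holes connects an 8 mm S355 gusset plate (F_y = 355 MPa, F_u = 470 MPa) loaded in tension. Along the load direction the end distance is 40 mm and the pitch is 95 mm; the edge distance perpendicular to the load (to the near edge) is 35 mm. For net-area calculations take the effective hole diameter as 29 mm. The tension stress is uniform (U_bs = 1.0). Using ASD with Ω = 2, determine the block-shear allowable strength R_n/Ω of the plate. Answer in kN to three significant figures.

291 kN

Shear plane L_v = 40 + 3·95 = 325 mm; A_gv = 325 × 8 = 2600 mm².
A_nv = (325 − 3.5·29) × 8 = 1788 mm².
A_nt = (35 − 0.5·29) × 8 = 164 mm².
0.6 F_u A_nv = 504.2 kN; 0.6 F_y A_gv = 553.8 kN → shear rupture governs the shear term.
R_n = 504.2 + 1.0 × 470 × 164 / 1000 = 581.3 kN.
Allowable strength R_n/Ω = 581.3 / 2 = 291 kN.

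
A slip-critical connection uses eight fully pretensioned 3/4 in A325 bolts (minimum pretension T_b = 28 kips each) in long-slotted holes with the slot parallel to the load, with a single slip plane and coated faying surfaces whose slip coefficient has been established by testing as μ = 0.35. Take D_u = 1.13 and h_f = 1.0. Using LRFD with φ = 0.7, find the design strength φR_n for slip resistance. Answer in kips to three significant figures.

62 kips

R_n = μ · D_u · h_f · T_b · n_s · n_b = 0.35 × 1.13 × 1.0 × 28 × 1 × 8 = 88.59 kips.
Design strength φR_n = 0.7 × 88.59 = 62 kips.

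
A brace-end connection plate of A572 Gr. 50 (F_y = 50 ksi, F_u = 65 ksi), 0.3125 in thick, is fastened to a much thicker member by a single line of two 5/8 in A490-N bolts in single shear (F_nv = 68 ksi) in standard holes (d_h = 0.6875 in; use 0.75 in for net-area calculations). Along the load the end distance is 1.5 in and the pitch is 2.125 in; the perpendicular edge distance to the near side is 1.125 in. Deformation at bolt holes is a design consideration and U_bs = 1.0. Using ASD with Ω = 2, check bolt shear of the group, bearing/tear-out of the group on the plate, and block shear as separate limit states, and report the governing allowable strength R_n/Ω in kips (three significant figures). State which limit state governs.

Bolt shear: A_b = π·0.625²/4 = 0.3068 in²; R_n = 68 × 0.3068 × 2 × 1 = 41.72 kips → 41.72 / 2 = 20.9 kips.
Bearing: edge l_c = 1.156, r_n = 28.18 kips; interior l_c = 1.438, r_n = 30.47 kips; R_n = 28.18 + 1·30.47 = 58.65 kips → 29.3 kips.
Block shear: A_gv = 1.133, A_nv = 0.7812, A_nt = 0.2344 in²; R_n = min(0.6F_uA_nv, 0.6F_yA_gv) + U_bs·F_u·A_nt = 45.7 kips → 22.9 kips.
Bolt shear governs: 20.9 kips.

20.9 kips (bolt shear governs)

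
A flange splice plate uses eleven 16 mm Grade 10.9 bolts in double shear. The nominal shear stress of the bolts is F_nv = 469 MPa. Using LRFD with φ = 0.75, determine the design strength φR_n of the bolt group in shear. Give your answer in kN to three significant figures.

1560 kN

A_b = π × 16² / 4 = 201.1 mm².
R_n = F_nv · A_b · n · n_s = 469 × 201.1 × 11 × 2 / 1000 = 2075 kN.
Design strength φR_n = 0.75 × 2075 = 1560 kN.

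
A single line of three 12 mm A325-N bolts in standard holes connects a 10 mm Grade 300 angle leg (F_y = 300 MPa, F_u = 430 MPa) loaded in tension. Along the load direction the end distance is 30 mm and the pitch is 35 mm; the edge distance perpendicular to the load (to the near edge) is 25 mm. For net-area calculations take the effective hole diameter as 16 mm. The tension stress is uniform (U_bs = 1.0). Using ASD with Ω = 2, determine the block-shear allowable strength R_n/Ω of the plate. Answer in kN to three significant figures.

Shear plane L_v = 30 + 2·35 = 100 mm; A_gv = 100 × 10 = 1000 mm².
A_nv = (100 − 2.5·16) × 10 = 600 mm².
A_nt = (25 − 0.5·16) × 10 = 170 mm².
0.6 F_u A_nv = 154.8 kN; 0.6 F_y A_gv = 180 kN → shear rupture governs the shear term.
R_n = 154.8 + 1.0 × 430 × 170 / 1000 = 227.9 kN.
Allowable strength R_n/Ω = 227.9 / 2 = 114 kN.

114 kN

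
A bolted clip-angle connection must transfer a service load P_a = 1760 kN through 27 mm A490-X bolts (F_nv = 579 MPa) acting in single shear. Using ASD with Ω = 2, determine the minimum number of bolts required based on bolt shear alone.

A_b = π·27²/4 = 572.6 mm².
Per-bolt allowable strength R_n/Ω = 579 × 572.6 × 1 / 1000 / 2 = 165.8 kN.
n ≥ 1760 / 165.8 = 10.62 → use 11 bolts.

11 bolts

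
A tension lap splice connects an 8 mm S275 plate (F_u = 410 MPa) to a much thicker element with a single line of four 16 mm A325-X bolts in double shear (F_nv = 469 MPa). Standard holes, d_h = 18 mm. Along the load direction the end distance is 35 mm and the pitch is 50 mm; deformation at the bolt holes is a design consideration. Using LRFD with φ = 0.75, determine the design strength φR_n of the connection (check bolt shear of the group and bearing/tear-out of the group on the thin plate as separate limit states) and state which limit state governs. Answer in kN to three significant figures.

Bolt shear: A_b = π·16²/4 = 201.1 mm²; R_n = 469 × 201.1 × 4 × 2 / 1000 = 754.4 kN → 0.75 × 754.4 = 566 kN.
Bearing (1.2 l_c t F_u ≤ 2.4 d t F_u): upper limit = 2.4·16·8·410 / 1000 = 126 kN.
  Edge l_c = 35 − 18/2 = 26 → r_n = 102.3 kN; interior l_c = 50 − 18 = 32 → r_n = 126 kN.
  R_n,bearing = 1·102.3 + 3·126 = 480.2 kN → 0.75 × 480.2 = 360 kN.
Bearing governs: 360 kN.

360 kN (bearing governs)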